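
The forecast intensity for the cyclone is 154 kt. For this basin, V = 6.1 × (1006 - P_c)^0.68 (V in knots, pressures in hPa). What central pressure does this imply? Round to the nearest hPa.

891 hPa

ΔP = (V / 6.1)^(1/0.68) = (154/6.1)^1.471.
154/6.1 = 25.246; 25.246^1.471 ≈ 115.36 hPa.
P_c = 1006 − 115.36 = 890.64 ≈ 891 hPa.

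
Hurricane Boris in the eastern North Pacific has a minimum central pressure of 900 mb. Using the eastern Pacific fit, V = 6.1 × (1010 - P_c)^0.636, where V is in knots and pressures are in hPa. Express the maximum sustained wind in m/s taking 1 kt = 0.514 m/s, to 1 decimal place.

62.3 m/s

ΔP = 1010 − 900 = 110 mb.
V ≈ 6.1 × 110^0.636 = 6.1 × 19.876 ≈ 121.243 kt.
121.243 × 0.514 ≈ 62.32 m/s → 62.3 m/s.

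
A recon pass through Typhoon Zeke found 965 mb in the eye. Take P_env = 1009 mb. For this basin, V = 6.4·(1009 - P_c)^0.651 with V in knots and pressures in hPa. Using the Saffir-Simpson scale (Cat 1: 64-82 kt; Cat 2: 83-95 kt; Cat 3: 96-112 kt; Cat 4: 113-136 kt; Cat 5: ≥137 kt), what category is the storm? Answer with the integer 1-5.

ΔP = 1009 − 965 = 44 mb.
V ≈ 6.4 × 44^0.651 = 6.4 × 11.75 ≈ 75 kt.
75 kt falls in the Category 1 band.

1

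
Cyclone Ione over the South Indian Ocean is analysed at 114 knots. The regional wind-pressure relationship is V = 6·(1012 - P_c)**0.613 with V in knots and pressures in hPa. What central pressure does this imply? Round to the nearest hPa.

ΔP = (V / 6)^(1/0.613) = (114/6)^1.631.
114/6 = 19.000; 19.000^1.631 ≈ 121.92 hPa.
P_c = 1012 − 121.92 = 890.08 ≈ 890 hPa.

890 hPa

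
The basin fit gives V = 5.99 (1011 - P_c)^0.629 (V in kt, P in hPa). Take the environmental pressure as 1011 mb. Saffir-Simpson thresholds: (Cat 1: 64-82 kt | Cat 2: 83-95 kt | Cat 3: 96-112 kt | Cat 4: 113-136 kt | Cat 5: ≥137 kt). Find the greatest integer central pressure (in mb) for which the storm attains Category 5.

866 mb

Category 5 begins at V = 137 kt.
Required ΔP = (137/5.99)^(1/0.629) = 22.871^1.590 ≈ 144.89 mb.
P_c ≤ 1011 − 144.89 = 866.11, so the highest integer P_c is 866 mb.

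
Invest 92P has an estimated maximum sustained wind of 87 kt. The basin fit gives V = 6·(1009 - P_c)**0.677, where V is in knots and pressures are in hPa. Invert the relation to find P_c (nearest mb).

957 mb

ΔP = (V / 6)^(1/0.677) = (87/6)^1.477.
87/6 = 14.500; 14.500^1.477 ≈ 51.94 mb.
P_c = 1009 − 51.94 = 957.06 ≈ 957 mb.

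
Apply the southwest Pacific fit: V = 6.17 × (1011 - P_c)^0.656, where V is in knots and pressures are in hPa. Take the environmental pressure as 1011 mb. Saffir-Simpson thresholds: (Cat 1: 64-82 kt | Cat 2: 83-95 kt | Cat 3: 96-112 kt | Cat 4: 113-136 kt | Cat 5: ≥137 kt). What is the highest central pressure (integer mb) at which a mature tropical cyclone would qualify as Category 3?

945 mb

Category 3 begins at V = 96 kt.
Required ΔP = (96/6.17)^(1/0.656) = 15.559^1.524 ≈ 65.62 mb.
P_c ≤ 1011 − 65.62 = 945.38, so the highest integer P_c is 945 mb.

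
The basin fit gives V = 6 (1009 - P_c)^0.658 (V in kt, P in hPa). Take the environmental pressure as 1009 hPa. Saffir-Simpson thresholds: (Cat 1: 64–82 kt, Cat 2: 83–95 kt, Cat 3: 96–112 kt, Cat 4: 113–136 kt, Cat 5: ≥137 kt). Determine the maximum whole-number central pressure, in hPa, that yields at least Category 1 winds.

972 hPa

Category 1 begins at V = 64 kt.
Required ΔP = (64/6)^(1/0.658) = 10.667^1.520 ≈ 36.51 hPa.
P_c ≤ 1009 − 36.51 = 972.49, so the highest integer P_c is 972 hPa.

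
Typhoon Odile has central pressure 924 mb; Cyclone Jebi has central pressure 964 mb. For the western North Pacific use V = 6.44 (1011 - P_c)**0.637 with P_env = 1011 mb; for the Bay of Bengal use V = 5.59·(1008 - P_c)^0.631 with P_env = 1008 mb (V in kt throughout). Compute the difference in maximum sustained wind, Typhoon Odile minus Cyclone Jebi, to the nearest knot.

Typhoon Odile: ΔP = 87; V ≈ 6.44 × 87^0.637 ≈ 110.75 kt.
Cyclone Jebi: ΔP = 44; V ≈ 5.59 × 44^0.631 ≈ 60.87 kt.
Difference ≈ 110.75 − 60.87 = 49.88 → 50 kt.

50 kt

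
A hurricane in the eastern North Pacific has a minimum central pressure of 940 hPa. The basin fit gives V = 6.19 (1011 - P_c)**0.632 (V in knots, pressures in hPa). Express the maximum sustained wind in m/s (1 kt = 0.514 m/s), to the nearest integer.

47 m/s

ΔP = 1011 − 940 = 71 hPa.
V ≈ 6.19 × 71^0.632 = 6.19 × 14.791 ≈ 91.556 kt.
91.556 × 0.514 ≈ 47.06 m/s → 47 m/s.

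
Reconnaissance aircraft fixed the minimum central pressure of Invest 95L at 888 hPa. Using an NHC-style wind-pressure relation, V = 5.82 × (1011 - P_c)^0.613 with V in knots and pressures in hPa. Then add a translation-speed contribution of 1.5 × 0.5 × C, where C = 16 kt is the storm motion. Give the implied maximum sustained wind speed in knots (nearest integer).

ΔP = 1011 − 888 = 123 hPa.
123^0.613 ≈ 19.103.
V ≈ 5.82 × 19.103 ≈ 111.2 kt.
Translation term: 1.5 × 0.5 × 16 = 12 kt.
Corrected V ≈ 123.2 kt → 123 kt.

123 kt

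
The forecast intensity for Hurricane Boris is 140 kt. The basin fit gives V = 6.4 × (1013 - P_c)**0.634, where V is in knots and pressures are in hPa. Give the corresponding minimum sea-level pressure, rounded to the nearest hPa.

883 hPa

ΔP = (V / 6.4)^(1/0.634) = (140/6.4)^1.577.
140/6.4 = 21.875; 21.875^1.577 ≈ 129.86 hPa.
P_c = 1013 − 129.86 = 883.14 ≈ 883 hPa.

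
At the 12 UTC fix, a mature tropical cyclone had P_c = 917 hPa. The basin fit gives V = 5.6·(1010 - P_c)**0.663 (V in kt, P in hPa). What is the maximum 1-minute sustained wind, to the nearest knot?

ΔP = 1010 − 917 = 93 hPa.
93^0.663 ≈ 20.189.
V ≈ 5.6 × 20.189 ≈ 113.1 kt.

113 kt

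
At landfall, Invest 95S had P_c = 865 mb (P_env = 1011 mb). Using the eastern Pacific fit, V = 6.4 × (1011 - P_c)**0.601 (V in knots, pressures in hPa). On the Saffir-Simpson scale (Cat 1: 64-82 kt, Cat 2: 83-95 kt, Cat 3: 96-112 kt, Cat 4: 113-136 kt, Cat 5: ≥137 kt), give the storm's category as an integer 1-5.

4

ΔP = 1011 − 865 = 146 mb.
V ≈ 6.4 × 146^0.601 = 6.4 × 19.99 ≈ 128 kt.
128 kt falls in the Category 4 band.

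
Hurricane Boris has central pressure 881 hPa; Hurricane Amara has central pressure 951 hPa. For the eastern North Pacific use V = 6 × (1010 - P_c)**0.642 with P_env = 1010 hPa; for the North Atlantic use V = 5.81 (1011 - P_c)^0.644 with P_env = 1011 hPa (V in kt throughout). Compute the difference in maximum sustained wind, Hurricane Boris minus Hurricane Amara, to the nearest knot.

Hurricane Boris: ΔP = 129; V ≈ 6 × 129^0.642 ≈ 135.88 kt.
Hurricane Amara: ΔP = 60; V ≈ 5.81 × 60^0.644 ≈ 81.15 kt.
Difference ≈ 135.88 − 81.15 = 54.73 → 55 kt.

55 kt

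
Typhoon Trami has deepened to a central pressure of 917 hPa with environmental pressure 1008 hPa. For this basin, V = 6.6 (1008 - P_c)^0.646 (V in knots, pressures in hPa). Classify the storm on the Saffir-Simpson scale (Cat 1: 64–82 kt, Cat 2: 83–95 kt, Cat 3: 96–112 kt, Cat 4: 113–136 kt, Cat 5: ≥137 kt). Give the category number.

ΔP = 1008 − 917 = 91 hPa.
V ≈ 6.6 × 91^0.646 = 6.6 × 18.43 ≈ 122 kt.
122 kt falls in the Category 4 band.

4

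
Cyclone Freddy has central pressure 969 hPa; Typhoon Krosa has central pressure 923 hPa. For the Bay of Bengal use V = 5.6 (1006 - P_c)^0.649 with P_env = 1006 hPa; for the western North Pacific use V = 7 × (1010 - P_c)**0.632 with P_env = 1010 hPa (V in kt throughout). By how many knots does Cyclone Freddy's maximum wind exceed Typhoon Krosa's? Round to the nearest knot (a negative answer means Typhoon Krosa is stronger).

-59 kt

Cyclone Freddy: ΔP = 37; V ≈ 5.6 × 37^0.649 ≈ 58.34 kt.
Typhoon Krosa: ΔP = 87; V ≈ 7 × 87^0.632 ≈ 117.73 kt.
Difference ≈ 58.34 − 117.73 = -59.39 → -59 kt.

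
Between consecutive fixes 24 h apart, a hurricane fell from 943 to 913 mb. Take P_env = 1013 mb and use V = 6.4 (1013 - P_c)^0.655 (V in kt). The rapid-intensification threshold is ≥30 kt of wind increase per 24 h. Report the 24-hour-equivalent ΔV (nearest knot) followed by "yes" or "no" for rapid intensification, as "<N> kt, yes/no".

V₁: ΔP = 70, V ≈ 6.4 × 70^0.655 ≈ 103.45 kt.
V₂: ΔP = 100, V ≈ 6.4 × 100^0.655 ≈ 130.67 kt.
ΔV over 24 h = 27.22 kt → 24 h equivalent = 27.22 × 24/24 ≈ 27.22 kt.
27 kt < 30 kt ⇒ not rapid intensification.

27 kt, no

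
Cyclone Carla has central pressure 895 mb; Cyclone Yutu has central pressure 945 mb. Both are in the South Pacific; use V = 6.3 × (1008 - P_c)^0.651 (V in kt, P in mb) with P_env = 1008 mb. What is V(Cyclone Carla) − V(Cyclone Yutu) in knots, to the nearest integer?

Cyclone Carla: ΔP = 113; V ≈ 6.3 × 113^0.651 ≈ 136.74 kt.
Cyclone Yutu: ΔP = 63; V ≈ 6.3 × 63^0.651 ≈ 93.48 kt.
Difference ≈ 136.74 − 93.48 = 43.26 → 43 kt.

43 kt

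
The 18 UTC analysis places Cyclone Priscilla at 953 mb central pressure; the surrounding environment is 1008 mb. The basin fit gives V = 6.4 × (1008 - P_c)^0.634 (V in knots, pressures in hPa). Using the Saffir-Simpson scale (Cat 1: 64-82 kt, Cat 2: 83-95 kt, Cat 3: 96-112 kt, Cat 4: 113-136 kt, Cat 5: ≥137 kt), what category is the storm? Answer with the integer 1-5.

1

ΔP = 1008 − 953 = 55 mb.
V ≈ 6.4 × 55^0.634 = 6.4 × 12.69 ≈ 81 kt.
81 kt falls in the Category 1 band.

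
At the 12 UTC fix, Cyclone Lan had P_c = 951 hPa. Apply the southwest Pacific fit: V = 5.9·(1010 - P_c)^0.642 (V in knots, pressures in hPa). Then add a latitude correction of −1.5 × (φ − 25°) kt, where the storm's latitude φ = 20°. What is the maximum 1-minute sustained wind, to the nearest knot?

ΔP = 1010 − 951 = 59 hPa.
59^0.642 ≈ 13.705.
V ≈ 5.9 × 13.705 ≈ 80.9 kt.
Latitude correction: −1.5 × (20 − 25) = 7.5 kt.
Corrected V ≈ 88.4 kt → 88 kt.

88 kt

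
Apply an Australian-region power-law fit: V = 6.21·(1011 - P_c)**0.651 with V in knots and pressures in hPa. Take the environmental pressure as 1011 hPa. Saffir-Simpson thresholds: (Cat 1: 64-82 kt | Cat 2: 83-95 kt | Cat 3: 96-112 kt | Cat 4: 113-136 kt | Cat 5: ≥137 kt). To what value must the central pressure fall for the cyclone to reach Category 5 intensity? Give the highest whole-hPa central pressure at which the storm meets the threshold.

895 hPa

Category 5 begins at V = 137 kt.
Required ΔP = (137/6.21)^(1/0.651) = 22.061^1.536 ≈ 115.86 hPa.
P_c ≤ 1011 − 115.86 = 895.14, so the highest integer P_c is 895 hPa.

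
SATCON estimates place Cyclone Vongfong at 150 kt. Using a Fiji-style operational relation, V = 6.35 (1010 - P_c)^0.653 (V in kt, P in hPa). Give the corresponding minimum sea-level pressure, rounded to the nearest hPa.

ΔP = (V / 6.35)^(1/0.653) = (150/6.35)^1.531.
150/6.35 = 23.622; 23.622^1.531 ≈ 126.79 hPa.
P_c = 1010 − 126.79 = 883.21 ≈ 883 hPa.

883 hPa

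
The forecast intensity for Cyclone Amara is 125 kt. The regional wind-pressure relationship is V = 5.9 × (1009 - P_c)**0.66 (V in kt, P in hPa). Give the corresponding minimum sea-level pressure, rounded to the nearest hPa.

ΔP = (V / 5.9)^(1/0.66) = (125/5.9)^1.515.
125/5.9 = 21.186; 21.186^1.515 ≈ 102.14 hPa.
P_c = 1009 − 102.14 = 906.86 ≈ 907 hPa.

907 hPa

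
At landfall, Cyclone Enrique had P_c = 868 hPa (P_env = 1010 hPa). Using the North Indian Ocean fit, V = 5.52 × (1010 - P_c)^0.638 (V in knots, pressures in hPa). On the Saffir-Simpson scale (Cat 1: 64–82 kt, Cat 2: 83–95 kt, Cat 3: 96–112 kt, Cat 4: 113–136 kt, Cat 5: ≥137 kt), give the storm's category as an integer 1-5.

ΔP = 1010 − 868 = 142 hPa.
V ≈ 5.52 × 142^0.638 = 5.52 × 23.61 ≈ 130 kt.
130 kt falls in the Category 4 band.

4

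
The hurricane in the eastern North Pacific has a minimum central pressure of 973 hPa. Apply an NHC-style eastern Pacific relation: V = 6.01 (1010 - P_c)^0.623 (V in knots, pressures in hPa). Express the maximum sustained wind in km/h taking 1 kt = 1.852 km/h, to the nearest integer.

106 km/h

ΔP = 1010 − 973 = 37 hPa.
V ≈ 6.01 × 37^0.623 = 6.01 × 9.484 ≈ 56.999 kt.
56.999 × 1.852 ≈ 105.56 km/h → 106 km/h.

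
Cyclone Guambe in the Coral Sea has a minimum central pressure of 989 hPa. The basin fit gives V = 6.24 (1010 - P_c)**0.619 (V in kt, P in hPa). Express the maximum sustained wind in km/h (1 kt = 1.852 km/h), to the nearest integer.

ΔP = 1010 − 989 = 21 hPa.
V ≈ 6.24 × 21^0.619 = 6.24 × 6.583 ≈ 41.081 kt.
41.081 × 1.852 ≈ 76.08 km/h → 76 km/h.

76 km/h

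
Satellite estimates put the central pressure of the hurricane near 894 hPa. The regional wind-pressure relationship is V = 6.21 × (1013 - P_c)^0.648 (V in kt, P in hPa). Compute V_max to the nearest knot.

137 kt

ΔP = 1013 − 894 = 119 hPa.
119^0.648 ≈ 22.129.
V ≈ 6.21 × 22.129 ≈ 137.4 kt.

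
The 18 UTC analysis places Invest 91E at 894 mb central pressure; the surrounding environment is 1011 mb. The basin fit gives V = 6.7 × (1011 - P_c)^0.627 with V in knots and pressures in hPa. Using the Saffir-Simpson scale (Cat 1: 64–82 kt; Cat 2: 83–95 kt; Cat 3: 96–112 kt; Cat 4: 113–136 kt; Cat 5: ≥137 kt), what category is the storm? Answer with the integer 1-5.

4

ΔP = 1011 − 894 = 117 mb.
V ≈ 6.7 × 117^0.627 = 6.7 × 19.80 ≈ 133 kt.
133 kt falls in the Category 4 band.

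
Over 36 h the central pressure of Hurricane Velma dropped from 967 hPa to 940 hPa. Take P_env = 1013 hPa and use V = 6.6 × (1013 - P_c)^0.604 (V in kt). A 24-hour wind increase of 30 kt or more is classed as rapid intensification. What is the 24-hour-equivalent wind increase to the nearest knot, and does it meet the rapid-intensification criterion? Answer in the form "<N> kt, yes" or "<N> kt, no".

14 kt, no

V₁: ΔP = 46, V ≈ 6.6 × 46^0.604 ≈ 66.66 kt.
V₂: ΔP = 73, V ≈ 6.6 × 73^0.604 ≈ 88.10 kt.
ΔV over 36 h = 21.44 kt → 24 h equivalent = 21.44 × 24/36 ≈ 14.29 kt.
14 kt < 30 kt ⇒ not rapid intensification.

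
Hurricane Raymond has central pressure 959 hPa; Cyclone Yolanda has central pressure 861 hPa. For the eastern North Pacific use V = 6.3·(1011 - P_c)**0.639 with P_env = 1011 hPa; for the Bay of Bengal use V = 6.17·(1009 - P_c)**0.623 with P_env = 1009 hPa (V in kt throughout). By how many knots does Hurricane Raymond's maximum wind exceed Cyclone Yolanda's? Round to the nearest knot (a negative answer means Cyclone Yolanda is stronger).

Hurricane Raymond: ΔP = 52; V ≈ 6.3 × 52^0.639 ≈ 78.68 kt.
Cyclone Yolanda: ΔP = 148; V ≈ 6.17 × 148^0.623 ≈ 138.79 kt.
Difference ≈ 78.68 − 138.79 = -60.11 → -60 kt.

-60 kt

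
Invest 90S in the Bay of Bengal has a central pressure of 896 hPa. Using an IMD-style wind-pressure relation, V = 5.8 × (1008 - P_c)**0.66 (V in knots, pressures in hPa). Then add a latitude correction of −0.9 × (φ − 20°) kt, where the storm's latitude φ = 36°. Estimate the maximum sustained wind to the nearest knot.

ΔP = 1008 − 896 = 112 hPa.
112^0.66 ≈ 22.516.
V ≈ 5.8 × 22.516 ≈ 130.6 kt.
Latitude correction: −0.9 × (36 − 20) = -14.4 kt.
Corrected V ≈ 116.2 kt → 116 kt.

116 kt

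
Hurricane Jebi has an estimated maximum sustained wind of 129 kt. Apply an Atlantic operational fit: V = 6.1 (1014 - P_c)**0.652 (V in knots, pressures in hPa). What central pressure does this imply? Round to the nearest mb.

ΔP = (V / 6.1)^(1/0.652) = (129/6.1)^1.534.
129/6.1 = 21.148; 21.148^1.534 ≈ 107.80 mb.
P_c = 1014 − 107.80 = 906.20 ≈ 906 mb.

906 mb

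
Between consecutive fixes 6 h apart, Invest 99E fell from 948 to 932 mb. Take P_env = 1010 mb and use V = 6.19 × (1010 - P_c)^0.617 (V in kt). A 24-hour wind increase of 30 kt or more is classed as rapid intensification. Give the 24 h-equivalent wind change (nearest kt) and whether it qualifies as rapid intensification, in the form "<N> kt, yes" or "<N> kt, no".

V₁: ΔP = 62, V ≈ 6.19 × 62^0.617 ≈ 78.99 kt.
V₂: ΔP = 78, V ≈ 6.19 × 78^0.617 ≈ 91.02 kt.
ΔV over 6 h = 12.03 kt → 24 h equivalent = 12.03 × 24/6 ≈ 48.12 kt.
48 kt ≥ 30 kt ⇒ rapid intensification.

48 kt, yes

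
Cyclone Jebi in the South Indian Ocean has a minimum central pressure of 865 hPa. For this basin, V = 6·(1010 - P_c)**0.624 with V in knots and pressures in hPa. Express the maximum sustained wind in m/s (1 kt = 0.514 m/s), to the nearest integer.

69 m/s

ΔP = 1010 − 865 = 145 hPa.
V ≈ 6 × 145^0.624 = 6 × 22.320 ≈ 133.920 kt.
133.920 × 0.514 ≈ 68.83 m/s → 69 m/s.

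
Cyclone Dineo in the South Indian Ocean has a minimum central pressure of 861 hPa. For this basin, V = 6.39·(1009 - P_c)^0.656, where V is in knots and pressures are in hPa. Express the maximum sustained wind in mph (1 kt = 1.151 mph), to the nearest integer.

195 mph

ΔP = 1009 − 861 = 148 hPa.
V ≈ 6.39 × 148^0.656 = 6.39 × 26.527 ≈ 169.509 kt.
169.509 × 1.151 ≈ 195.10 mph → 195 mph.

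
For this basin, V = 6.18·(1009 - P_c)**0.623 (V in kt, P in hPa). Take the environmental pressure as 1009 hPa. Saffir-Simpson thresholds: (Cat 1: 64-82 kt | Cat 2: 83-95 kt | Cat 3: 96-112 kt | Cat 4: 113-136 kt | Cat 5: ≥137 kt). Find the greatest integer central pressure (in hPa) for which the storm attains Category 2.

944 hPa

Category 2 begins at V = 83 kt.
Required ΔP = (83/6.18)^(1/0.623) = 13.430^1.605 ≈ 64.68 hPa.
P_c ≤ 1009 − 64.68 = 944.32, so the highest integer P_c is 944 hPa.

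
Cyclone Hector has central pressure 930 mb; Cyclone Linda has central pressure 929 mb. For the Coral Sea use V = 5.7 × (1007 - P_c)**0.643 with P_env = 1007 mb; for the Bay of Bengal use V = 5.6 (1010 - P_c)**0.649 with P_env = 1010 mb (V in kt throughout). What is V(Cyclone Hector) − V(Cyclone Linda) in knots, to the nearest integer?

-4 kt

Cyclone Hector: ΔP = 77; V ≈ 5.7 × 77^0.643 ≈ 93.09 kt.
Cyclone Linda: ΔP = 81; V ≈ 5.6 × 81^0.649 ≈ 97.01 kt.
Difference ≈ 93.09 − 97.01 = -3.92 → -4 kt.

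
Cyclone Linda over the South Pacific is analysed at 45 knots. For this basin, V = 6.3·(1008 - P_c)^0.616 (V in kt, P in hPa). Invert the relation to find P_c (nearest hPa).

984 hPa

ΔP = (V / 6.3)^(1/0.616) = (45/6.3)^1.623.
45/6.3 = 7.143; 7.143^1.623 ≈ 24.33 hPa.
P_c = 1008 − 24.33 = 983.67 ≈ 984 hPa.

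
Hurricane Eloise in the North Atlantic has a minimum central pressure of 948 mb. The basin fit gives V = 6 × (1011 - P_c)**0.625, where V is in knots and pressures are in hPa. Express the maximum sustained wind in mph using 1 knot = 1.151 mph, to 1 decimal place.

92.0 mph

ΔP = 1011 − 948 = 63 mb.
V ≈ 6 × 63^0.625 = 6 × 13.323 ≈ 79.935 kt.
79.935 × 1.151 ≈ 92.01 mph → 92.0 mph.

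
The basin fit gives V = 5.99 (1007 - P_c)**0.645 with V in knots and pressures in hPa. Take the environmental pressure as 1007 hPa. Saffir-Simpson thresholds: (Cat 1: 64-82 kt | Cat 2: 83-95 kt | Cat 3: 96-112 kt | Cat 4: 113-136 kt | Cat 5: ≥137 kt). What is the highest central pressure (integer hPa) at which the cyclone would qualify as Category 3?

Category 3 begins at V = 96 kt.
Required ΔP = (96/5.99)^(1/0.645) = 16.027^1.550 ≈ 73.79 hPa.
P_c ≤ 1007 − 73.79 = 933.21, so the highest integer P_c is 933 hPa.

933 hPa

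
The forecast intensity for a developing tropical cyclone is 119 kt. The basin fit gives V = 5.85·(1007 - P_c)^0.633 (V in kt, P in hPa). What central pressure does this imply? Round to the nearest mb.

890 mb

ΔP = (V / 5.85)^(1/0.633) = (119/5.85)^1.580.
119/5.85 = 20.342; 20.342^1.580 ≈ 116.67 mb.
P_c = 1007 − 116.67 = 890.33 ≈ 890 mb.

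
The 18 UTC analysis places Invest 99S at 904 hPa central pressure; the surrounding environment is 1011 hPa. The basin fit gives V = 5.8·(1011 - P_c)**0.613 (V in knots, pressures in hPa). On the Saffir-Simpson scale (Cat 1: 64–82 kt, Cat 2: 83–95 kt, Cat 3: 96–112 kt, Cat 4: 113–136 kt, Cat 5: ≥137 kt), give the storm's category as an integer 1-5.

ΔP = 1011 − 904 = 107 hPa.
V ≈ 5.8 × 107^0.613 = 5.8 × 17.54 ≈ 102 kt.
102 kt falls in the Category 3 band.

3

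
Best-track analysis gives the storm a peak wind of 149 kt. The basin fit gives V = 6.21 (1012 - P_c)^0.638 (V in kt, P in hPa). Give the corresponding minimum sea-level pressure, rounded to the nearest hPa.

ΔP = (V / 6.21)^(1/0.638) = (149/6.21)^1.567.
149/6.21 = 23.994; 23.994^1.567 ≈ 145.60 hPa.
P_c = 1012 − 145.60 = 866.40 ≈ 866 hPa.

866 hPa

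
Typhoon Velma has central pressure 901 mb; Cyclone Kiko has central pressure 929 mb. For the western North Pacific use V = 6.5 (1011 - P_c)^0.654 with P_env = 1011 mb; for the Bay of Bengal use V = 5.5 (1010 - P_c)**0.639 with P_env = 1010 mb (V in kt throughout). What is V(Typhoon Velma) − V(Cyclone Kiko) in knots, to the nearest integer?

Typhoon Velma: ΔP = 110; V ≈ 6.5 × 110^0.654 ≈ 140.60 kt.
Cyclone Kiko: ΔP = 81; V ≈ 5.5 × 81^0.639 ≈ 91.18 kt.
Difference ≈ 140.60 − 91.18 = 49.42 → 49 kt.

49 kt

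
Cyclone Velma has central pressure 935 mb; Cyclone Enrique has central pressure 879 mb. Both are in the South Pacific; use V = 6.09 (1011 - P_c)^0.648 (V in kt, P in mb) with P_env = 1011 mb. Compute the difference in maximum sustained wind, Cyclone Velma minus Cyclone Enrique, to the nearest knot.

-43 kt

Cyclone Velma: ΔP = 76; V ≈ 6.09 × 76^0.648 ≈ 100.78 kt.
Cyclone Enrique: ΔP = 132; V ≈ 6.09 × 132^0.648 ≈ 144.13 kt.
Difference ≈ 100.78 − 144.13 = -43.35 → -43 kt.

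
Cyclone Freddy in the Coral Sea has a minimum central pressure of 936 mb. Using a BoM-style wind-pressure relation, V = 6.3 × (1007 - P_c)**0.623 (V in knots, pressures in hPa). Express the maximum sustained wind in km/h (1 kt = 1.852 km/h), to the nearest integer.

166 km/h

ΔP = 1007 − 936 = 71 mb.
V ≈ 6.3 × 71^0.623 = 6.3 × 14.234 ≈ 89.676 kt.
89.676 × 1.852 ≈ 166.08 km/h → 166 km/h.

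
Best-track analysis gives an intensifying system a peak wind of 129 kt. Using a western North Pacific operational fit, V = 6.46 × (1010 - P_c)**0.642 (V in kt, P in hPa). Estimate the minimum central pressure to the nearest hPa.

904 hPa

ΔP = (V / 6.46)^(1/0.642) = (129/6.46)^1.558.
129/6.46 = 19.969; 19.969^1.558 ≈ 106.04 hPa.
P_c = 1010 − 106.04 = 903.96 ≈ 904 hPa.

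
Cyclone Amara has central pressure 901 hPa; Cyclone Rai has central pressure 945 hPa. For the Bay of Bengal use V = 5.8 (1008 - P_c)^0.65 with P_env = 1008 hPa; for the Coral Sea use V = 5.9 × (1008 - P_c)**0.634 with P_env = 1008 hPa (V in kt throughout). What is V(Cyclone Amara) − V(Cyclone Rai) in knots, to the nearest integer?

Cyclone Amara: ΔP = 107; V ≈ 5.8 × 107^0.65 ≈ 120.93 kt.
Cyclone Rai: ΔP = 63; V ≈ 5.9 × 63^0.634 ≈ 81.59 kt.
Difference ≈ 120.93 − 81.59 = 39.34 → 39 kt.

39 kt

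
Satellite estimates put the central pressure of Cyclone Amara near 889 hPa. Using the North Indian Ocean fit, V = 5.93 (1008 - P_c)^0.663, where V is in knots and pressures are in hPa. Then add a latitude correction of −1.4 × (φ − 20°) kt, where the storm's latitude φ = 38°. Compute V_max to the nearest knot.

ΔP = 1008 − 889 = 119 hPa.
119^0.663 ≈ 23.773.
V ≈ 5.93 × 23.773 ≈ 141.0 kt.
Latitude correction: −1.4 × (38 − 20) = -25.2 kt.
Corrected V ≈ 115.8 kt → 116 kt.

116 kt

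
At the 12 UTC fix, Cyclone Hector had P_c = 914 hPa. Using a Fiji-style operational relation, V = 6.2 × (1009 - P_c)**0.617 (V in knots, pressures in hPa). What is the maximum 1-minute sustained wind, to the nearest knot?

103 kt

ΔP = 1009 − 914 = 95 hPa.
95^0.617 ≈ 16.606.
V ≈ 6.2 × 16.606 ≈ 103.0 kt.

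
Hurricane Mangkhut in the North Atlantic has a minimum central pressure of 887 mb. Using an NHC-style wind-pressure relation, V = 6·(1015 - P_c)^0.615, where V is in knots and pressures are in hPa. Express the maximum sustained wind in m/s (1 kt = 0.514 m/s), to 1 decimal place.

61.0 m/s

ΔP = 1015 − 887 = 128 mb.
V ≈ 6 × 128^0.615 = 6 × 19.767 ≈ 118.600 kt.
118.600 × 0.514 ≈ 60.96 m/s → 61.0 m/s.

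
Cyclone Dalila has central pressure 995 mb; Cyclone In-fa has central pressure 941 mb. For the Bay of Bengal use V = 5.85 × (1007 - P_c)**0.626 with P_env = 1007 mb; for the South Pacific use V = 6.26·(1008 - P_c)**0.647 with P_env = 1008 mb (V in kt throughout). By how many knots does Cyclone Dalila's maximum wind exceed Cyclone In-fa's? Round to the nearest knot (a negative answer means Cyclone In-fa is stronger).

-67 kt

Cyclone Dalila: ΔP = 12; V ≈ 5.85 × 12^0.626 ≈ 27.72 kt.
Cyclone In-fa: ΔP = 67; V ≈ 6.26 × 67^0.647 ≈ 95.07 kt.
Difference ≈ 27.72 − 95.07 = -67.35 → -67 kt.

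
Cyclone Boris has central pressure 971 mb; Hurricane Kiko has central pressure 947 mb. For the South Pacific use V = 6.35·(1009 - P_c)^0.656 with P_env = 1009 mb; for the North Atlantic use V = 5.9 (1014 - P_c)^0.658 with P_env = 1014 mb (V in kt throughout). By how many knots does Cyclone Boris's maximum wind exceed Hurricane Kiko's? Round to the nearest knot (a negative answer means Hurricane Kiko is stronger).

-25 kt

Cyclone Boris: ΔP = 38; V ≈ 6.35 × 38^0.656 ≈ 69.04 kt.
Hurricane Kiko: ΔP = 67; V ≈ 5.9 × 67^0.658 ≈ 93.84 kt.
Difference ≈ 69.04 − 93.84 = -24.80 → -25 kt.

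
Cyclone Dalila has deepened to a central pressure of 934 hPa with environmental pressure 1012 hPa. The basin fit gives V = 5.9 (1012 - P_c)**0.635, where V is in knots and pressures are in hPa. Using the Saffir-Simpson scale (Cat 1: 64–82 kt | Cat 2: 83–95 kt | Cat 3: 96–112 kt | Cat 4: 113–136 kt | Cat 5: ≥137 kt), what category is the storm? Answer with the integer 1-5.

ΔP = 1012 − 934 = 78 hPa.
V ≈ 5.9 × 78^0.635 = 5.9 × 15.90 ≈ 94 kt.
94 kt falls in the Category 2 band.

2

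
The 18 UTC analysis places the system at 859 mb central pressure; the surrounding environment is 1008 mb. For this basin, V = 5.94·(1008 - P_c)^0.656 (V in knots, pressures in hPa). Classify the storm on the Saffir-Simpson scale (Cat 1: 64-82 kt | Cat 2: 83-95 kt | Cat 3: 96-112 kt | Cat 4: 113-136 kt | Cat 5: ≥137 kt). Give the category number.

ΔP = 1008 − 859 = 149 mb.
V ≈ 5.94 × 149^0.656 = 5.94 × 26.64 ≈ 158 kt.
158 kt falls in the Category 5 band.

5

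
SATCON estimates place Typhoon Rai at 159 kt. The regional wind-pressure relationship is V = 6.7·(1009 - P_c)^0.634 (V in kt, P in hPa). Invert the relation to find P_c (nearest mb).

ΔP = (V / 6.7)^(1/0.634) = (159/6.7)^1.577.
159/6.7 = 23.731; 23.731^1.577 ≈ 147.67 mb.
P_c = 1009 − 147.67 = 861.33 ≈ 861 mb.

861 mb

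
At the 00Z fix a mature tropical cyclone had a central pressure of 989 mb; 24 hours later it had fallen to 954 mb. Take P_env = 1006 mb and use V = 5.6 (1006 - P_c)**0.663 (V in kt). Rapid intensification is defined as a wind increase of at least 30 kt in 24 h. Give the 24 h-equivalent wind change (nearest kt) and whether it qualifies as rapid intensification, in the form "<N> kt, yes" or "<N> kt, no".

V₁: ΔP = 17, V ≈ 5.6 × 17^0.663 ≈ 36.64 kt.
V₂: ΔP = 52, V ≈ 5.6 × 52^0.663 ≈ 76.90 kt.
ΔV over 24 h = 40.26 kt → 24 h equivalent = 40.26 × 24/24 ≈ 40.26 kt.
40 kt ≥ 30 kt ⇒ rapid intensification.

40 kt, yes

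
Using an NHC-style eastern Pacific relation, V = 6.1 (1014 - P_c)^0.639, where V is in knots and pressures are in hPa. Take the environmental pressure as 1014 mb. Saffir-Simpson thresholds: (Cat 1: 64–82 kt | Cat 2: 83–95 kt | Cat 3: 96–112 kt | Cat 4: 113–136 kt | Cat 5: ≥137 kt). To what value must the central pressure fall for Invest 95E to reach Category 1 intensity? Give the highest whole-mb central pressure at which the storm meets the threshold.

974 mb

Category 1 begins at V = 64 kt.
Required ΔP = (64/6.1)^(1/0.639) = 10.492^1.565 ≈ 39.59 mb.
P_c ≤ 1014 − 39.59 = 974.41, so the highest integer P_c is 974 mb.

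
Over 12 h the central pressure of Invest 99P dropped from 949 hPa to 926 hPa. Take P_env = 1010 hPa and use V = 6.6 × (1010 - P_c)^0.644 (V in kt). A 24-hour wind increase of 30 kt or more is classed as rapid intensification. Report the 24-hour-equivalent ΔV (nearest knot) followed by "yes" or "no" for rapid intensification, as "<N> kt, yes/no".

43 kt, yes

V₁: ΔP = 61, V ≈ 6.6 × 61^0.644 ≈ 93.17 kt.
V₂: ΔP = 84, V ≈ 6.6 × 84^0.644 ≈ 114.49 kt.
ΔV over 12 h = 21.32 kt → 24 h equivalent = 21.32 × 24/12 ≈ 42.64 kt.
43 kt ≥ 30 kt ⇒ rapid intensification.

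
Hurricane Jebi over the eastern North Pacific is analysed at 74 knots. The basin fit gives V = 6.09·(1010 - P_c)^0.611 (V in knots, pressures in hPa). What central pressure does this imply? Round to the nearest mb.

950 mb

ΔP = (V / 6.09)^(1/0.611) = (74/6.09)^1.637.
74/6.09 = 12.151; 12.151^1.637 ≈ 59.59 mb.
P_c = 1010 − 59.59 = 950.41 ≈ 950 mb.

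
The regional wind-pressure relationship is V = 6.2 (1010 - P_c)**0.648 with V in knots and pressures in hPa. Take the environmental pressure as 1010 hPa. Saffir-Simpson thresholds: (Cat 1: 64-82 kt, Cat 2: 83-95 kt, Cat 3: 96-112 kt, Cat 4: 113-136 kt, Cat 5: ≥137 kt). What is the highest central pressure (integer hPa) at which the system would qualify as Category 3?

Category 3 begins at V = 96 kt.
Required ΔP = (96/6.2)^(1/0.648) = 15.484^1.543 ≈ 68.59 hPa.
P_c ≤ 1010 − 68.59 = 941.41, so the highest integer P_c is 941 hPa.

941 hPa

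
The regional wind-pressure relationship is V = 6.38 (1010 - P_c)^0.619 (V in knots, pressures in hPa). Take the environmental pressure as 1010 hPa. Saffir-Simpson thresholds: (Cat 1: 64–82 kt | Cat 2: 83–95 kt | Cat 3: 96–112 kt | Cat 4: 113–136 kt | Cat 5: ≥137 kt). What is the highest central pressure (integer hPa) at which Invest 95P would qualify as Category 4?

Category 4 begins at V = 113 kt.
Required ΔP = (113/6.38)^(1/0.619) = 17.712^1.616 ≈ 103.89 hPa.
P_c ≤ 1010 − 103.89 = 906.11, so the highest integer P_c is 906 hPa.

906 hPa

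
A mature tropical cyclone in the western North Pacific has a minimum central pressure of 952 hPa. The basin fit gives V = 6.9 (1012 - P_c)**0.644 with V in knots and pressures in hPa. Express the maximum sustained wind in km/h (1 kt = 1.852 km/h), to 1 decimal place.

178.5 km/h

ΔP = 1012 − 952 = 60 hPa.
V ≈ 6.9 × 60^0.644 = 6.9 × 13.968 ≈ 96.378 kt.
96.378 × 1.852 ≈ 178.49 km/h → 178.5 km/h.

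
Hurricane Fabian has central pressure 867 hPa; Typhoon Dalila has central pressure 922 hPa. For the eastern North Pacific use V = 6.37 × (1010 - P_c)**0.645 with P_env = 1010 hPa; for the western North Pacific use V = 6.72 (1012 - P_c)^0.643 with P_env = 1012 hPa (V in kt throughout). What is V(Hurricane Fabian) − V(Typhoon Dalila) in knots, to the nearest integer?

Hurricane Fabian: ΔP = 143; V ≈ 6.37 × 143^0.645 ≈ 156.43 kt.
Typhoon Dalila: ΔP = 90; V ≈ 6.72 × 90^0.643 ≈ 121.32 kt.
Difference ≈ 156.43 − 121.32 = 35.11 → 35 kt.

35 kt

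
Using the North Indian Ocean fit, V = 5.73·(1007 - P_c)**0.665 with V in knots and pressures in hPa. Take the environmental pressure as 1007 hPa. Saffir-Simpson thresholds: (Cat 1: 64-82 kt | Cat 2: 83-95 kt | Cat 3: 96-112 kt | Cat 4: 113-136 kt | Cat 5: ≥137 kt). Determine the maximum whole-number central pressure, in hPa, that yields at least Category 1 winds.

Category 1 begins at V = 64 kt.
Required ΔP = (64/5.73)^(1/0.665) = 11.169^1.504 ≈ 37.67 hPa.
P_c ≤ 1007 − 37.67 = 969.33, so the highest integer P_c is 969 hPa.

969 hPa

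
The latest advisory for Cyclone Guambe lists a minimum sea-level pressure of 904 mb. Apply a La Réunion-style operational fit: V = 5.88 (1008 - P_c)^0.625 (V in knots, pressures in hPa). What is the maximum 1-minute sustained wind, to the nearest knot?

ΔP = 1008 − 904 = 104 mb.
104^0.625 ≈ 18.224.
V ≈ 5.88 × 18.224 ≈ 107.2 kt.

107 kt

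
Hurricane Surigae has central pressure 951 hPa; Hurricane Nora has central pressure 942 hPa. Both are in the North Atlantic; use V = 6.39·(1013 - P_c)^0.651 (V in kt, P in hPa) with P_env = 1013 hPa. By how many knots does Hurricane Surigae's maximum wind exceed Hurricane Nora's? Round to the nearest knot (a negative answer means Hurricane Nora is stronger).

-9 kt

Hurricane Surigae: ΔP = 62; V ≈ 6.39 × 62^0.651 ≈ 93.83 kt.
Hurricane Nora: ΔP = 71; V ≈ 6.39 × 71^0.651 ≈ 102.49 kt.
Difference ≈ 93.83 − 102.49 = -8.66 → -9 kt.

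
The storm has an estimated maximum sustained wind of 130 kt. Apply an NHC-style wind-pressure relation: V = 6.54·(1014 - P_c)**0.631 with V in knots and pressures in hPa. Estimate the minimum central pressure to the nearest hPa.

ΔP = (V / 6.54)^(1/0.631) = (130/6.54)^1.585.
130/6.54 = 19.878; 19.878^1.585 ≈ 114.19 hPa.
P_c = 1014 − 114.19 = 899.81 ≈ 900 hPa.

900 hPa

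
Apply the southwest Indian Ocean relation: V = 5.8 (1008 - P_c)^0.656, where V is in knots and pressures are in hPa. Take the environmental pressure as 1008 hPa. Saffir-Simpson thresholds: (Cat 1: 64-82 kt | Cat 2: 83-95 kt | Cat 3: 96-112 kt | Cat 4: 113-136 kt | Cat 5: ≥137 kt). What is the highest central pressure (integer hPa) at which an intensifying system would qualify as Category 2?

950 hPa

Category 2 begins at V = 83 kt.
Required ΔP = (83/5.8)^(1/0.656) = 14.310^1.524 ≈ 57.76 hPa.
P_c ≤ 1008 − 57.76 = 950.24, so the highest integer P_c is 950 hPa.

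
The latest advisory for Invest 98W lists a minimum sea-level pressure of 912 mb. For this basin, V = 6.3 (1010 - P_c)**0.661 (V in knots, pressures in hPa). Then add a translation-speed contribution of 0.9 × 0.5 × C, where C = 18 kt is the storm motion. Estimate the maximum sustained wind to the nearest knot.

ΔP = 1010 − 912 = 98 mb.
98^0.661 ≈ 20.711.
V ≈ 6.3 × 20.711 ≈ 130.5 kt.
Translation term: 0.9 × 0.5 × 18 = 8.1 kt.
Corrected V ≈ 138.6 kt → 139 kt.

139 kt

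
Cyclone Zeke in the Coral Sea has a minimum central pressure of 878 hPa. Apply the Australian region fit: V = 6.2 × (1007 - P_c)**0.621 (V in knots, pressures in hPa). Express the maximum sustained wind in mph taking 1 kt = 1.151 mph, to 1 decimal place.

ΔP = 1007 − 878 = 129 hPa.
V ≈ 6.2 × 129^0.621 = 6.2 × 20.449 ≈ 126.785 kt.
126.785 × 1.151 ≈ 145.93 mph → 145.9 mph.

145.9 mph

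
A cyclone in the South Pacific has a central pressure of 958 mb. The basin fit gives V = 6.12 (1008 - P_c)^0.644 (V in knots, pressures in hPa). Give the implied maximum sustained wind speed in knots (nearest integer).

76 kt

ΔP = 1008 − 958 = 50 mb.
50^0.644 ≈ 12.420.
V ≈ 6.12 × 12.420 ≈ 76.0 kt.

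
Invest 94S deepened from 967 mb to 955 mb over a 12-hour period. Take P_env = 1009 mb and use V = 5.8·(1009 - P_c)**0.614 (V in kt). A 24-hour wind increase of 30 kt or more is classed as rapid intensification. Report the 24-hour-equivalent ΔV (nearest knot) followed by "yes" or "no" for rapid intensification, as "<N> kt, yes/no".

19 kt, no

V₁: ΔP = 42, V ≈ 5.8 × 42^0.614 ≈ 57.56 kt.
V₂: ΔP = 54, V ≈ 5.8 × 54^0.614 ≈ 67.16 kt.
ΔV over 12 h = 9.60 kt → 24 h equivalent = 9.60 × 24/12 ≈ 19.20 kt.
19 kt < 30 kt ⇒ not rapid intensification.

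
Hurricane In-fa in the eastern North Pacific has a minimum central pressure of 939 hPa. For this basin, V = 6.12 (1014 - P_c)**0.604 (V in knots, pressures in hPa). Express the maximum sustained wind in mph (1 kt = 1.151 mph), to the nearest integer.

96 mph

ΔP = 1014 − 939 = 75 hPa.
V ≈ 6.12 × 75^0.604 = 6.12 × 13.569 ≈ 83.040 kt.
83.040 × 1.151 ≈ 95.58 mph → 96 mph.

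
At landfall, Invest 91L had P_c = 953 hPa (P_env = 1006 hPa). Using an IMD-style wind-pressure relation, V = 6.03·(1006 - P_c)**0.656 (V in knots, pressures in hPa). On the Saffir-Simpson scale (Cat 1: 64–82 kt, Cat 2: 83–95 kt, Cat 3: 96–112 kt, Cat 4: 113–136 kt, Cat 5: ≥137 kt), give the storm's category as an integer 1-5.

ΔP = 1006 − 953 = 53 hPa.
V ≈ 6.03 × 53^0.656 = 6.03 × 13.52 ≈ 82 kt.
82 kt falls in the Category 1 band.

1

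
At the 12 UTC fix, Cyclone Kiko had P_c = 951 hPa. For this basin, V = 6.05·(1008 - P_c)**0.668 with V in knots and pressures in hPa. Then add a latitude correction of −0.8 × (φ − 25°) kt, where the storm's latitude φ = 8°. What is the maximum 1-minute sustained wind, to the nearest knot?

ΔP = 1008 − 951 = 57 hPa.
57^0.668 ≈ 14.891.
V ≈ 6.05 × 14.891 ≈ 90.1 kt.
Latitude correction: −0.8 × (8 − 25) = 13.6 kt.
Corrected V ≈ 103.7 kt → 104 kt.

104 kt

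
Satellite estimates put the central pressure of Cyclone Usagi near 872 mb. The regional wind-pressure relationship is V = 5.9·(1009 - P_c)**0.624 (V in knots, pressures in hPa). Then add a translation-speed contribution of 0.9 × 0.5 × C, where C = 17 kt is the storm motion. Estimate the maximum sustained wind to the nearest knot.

135 kt

ΔP = 1009 − 872 = 137 mb.
137^0.624 ≈ 21.543.
V ≈ 5.9 × 21.543 ≈ 127.1 kt.
Translation term: 0.9 × 0.5 × 17 = 7.65 kt.
Corrected V ≈ 134.75 kt → 135 kt.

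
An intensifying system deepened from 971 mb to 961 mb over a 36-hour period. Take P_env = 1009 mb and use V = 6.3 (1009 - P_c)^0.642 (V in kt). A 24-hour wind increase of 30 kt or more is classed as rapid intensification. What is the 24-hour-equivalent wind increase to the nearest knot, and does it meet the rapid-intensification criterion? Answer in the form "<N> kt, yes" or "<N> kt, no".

7 kt, no

V₁: ΔP = 38, V ≈ 6.3 × 38^0.642 ≈ 65.10 kt.
V₂: ΔP = 48, V ≈ 6.3 × 48^0.642 ≈ 75.63 kt.
ΔV over 36 h = 10.53 kt → 24 h equivalent = 10.53 × 24/36 ≈ 7.02 kt.
7 kt < 30 kt ⇒ not rapid intensification.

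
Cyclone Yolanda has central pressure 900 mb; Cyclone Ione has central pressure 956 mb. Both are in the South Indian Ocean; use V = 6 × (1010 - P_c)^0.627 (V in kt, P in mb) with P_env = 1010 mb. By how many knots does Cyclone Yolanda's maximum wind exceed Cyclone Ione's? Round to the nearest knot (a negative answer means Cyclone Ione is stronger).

Cyclone Yolanda: ΔP = 110; V ≈ 6 × 110^0.627 ≈ 114.32 kt.
Cyclone Ione: ΔP = 54; V ≈ 6 × 54^0.627 ≈ 73.17 kt.
Difference ≈ 114.32 − 73.17 = 41.15 → 41 kt.

41 kt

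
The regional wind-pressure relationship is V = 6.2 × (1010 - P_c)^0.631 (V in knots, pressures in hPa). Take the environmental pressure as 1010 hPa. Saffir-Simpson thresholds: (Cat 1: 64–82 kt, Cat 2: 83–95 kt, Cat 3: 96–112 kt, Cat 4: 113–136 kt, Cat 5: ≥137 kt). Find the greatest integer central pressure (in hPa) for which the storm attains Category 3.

Category 3 begins at V = 96 kt.
Required ΔP = (96/6.2)^(1/0.631) = 15.484^1.585 ≈ 76.86 hPa.
P_c ≤ 1010 − 76.86 = 933.14, so the highest integer P_c is 933 hPa.

933 hPa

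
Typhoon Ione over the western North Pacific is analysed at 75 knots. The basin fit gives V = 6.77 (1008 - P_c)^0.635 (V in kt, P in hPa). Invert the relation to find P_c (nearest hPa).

964 hPa

ΔP = (V / 6.77)^(1/0.635) = (75/6.77)^1.575.
75/6.77 = 11.078; 11.078^1.575 ≈ 44.14 hPa.
P_c = 1008 − 44.14 = 963.86 ≈ 964 hPa.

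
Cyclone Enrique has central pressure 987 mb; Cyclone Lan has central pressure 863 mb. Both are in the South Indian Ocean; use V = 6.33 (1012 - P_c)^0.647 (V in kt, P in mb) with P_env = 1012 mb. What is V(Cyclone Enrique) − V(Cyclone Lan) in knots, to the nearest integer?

-110 kt

Cyclone Enrique: ΔP = 25; V ≈ 6.33 × 25^0.647 ≈ 50.80 kt.
Cyclone Lan: ΔP = 149; V ≈ 6.33 × 149^0.647 ≈ 161.23 kt.
Difference ≈ 50.80 − 161.23 = -110.43 → -110 kt.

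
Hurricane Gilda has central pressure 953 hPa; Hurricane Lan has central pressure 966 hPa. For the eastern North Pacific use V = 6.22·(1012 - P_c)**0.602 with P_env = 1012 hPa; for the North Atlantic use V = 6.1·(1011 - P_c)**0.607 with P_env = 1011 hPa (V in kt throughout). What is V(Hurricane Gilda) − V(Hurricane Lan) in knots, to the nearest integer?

Hurricane Gilda: ΔP = 59; V ≈ 6.22 × 59^0.602 ≈ 72.42 kt.
Hurricane Lan: ΔP = 45; V ≈ 6.1 × 45^0.607 ≈ 61.49 kt.
Difference ≈ 72.42 − 61.49 = 10.93 → 11 kt.

11 kt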